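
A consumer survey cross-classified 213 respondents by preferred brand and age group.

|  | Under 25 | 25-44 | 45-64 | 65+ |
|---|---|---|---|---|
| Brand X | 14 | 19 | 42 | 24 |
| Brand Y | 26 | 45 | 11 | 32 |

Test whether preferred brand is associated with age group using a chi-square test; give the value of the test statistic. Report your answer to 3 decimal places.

32.542

Row totals: 99, 114. Column totals: 40, 64, 53, 56. Grand total N = 213.
Expected counts (row total × column total / N):
  Brand X, Under 25: 99×40/213 = 18.5915
  Brand X, 25-44: 99×64/213 = 29.7465
  Brand X, 45-64: 99×53/213 = 24.6338
  Brand X, 65+: 99×56/213 = 26.0282
  Brand Y, Under 25: 114×40/213 = 21.4085
  Brand Y, 25-44: 114×64/213 = 34.2535
  Brand Y, 45-64: 114×53/213 = 28.3662
  Brand Y, 65+: 114×56/213 = 29.9718
Contributions (O − E)²/E:
  (14 − 18.5915)²/18.5915 = 1.1340
  (19 − 29.7465)²/29.7465 = 3.8824
  (42 − 24.6338)²/24.6338 = 12.2427
  (24 − 26.0282)²/26.0282 = 0.1580
  (26 − 21.4085)²/21.4085 = 0.9847
  (45 − 34.2535)²/34.2535 = 3.3715
  (11 − 28.3662)²/28.3662 = 10.6318
  (32 − 29.9718)²/29.9718 = 0.1372
χ² = 1.1340 + 3.8824 + 12.2427 + 0.1580 + 0.9847 + 3.3715 + 10.6318 + 0.1372 = 32.542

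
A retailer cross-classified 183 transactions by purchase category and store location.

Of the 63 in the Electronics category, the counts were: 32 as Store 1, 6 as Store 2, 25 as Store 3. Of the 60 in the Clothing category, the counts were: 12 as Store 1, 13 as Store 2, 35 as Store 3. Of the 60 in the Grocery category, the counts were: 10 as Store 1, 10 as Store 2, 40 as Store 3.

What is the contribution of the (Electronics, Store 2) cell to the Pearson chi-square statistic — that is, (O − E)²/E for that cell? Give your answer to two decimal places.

1.59

Row total (Electronics) = 63; column total (Store 2) = 29; N = 183.
Expected count E = 63 × 29 / 183 = 9.984.
Contribution = (O − E)²/E = (6 − 9.984)² / 9.984 = 1.59.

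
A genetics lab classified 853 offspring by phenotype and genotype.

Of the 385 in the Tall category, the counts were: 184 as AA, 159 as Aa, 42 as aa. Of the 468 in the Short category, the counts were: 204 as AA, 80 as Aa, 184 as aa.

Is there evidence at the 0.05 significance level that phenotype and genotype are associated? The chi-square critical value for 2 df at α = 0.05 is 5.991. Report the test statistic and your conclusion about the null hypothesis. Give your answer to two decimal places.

Row totals: 385, 468. Column totals: 388, 239, 226. Grand total N = 853.
Expected counts (row total × column total / N):
  Tall, AA: 385×388/853 = 175.1231
  Tall, Aa: 385×239/853 = 107.8722
  Tall, aa: 385×226/853 = 102.0047
  Short, AA: 468×388/853 = 212.8769
  Short, Aa: 468×239/853 = 131.1278
  Short, aa: 468×226/853 = 123.9953
Contributions (O − E)²/E:
  (184 − 175.1231)²/175.1231 = 0.4500
  (159 − 107.8722)²/107.8722 = 24.2329
  (42 − 102.0047)²/102.0047 = 35.2980
  (204 − 212.8769)²/212.8769 = 0.3702
  (80 − 131.1278)²/131.1278 = 19.9351
  (184 − 123.9953)²/123.9953 = 29.0379
χ² = 0.4500 + 24.2329 + 35.2980 + 0.3702 + 19.9351 + 29.0379 = 109.32
df = (2−1)(3−1) = 2. Since 109.32 > 5.991, reject the null hypothesis of independence at α = 0.05.

109.32; reject H₀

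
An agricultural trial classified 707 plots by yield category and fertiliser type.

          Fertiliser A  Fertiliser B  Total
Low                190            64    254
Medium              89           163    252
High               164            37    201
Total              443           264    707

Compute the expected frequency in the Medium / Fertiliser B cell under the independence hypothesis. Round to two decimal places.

Row total (Medium) = 252; column total (Fertiliser B) = 264; grand total N = 707.
Expected count = (row total × column total) / N = 252 × 264 / 707 = 94.10.

94.10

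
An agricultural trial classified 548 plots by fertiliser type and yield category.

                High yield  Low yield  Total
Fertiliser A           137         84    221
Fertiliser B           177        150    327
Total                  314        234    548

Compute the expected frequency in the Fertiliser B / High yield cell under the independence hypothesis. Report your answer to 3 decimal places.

187.369

Row total (Fertiliser B) = 327; column total (High yield) = 314; grand total N = 548.
Expected count = (row total × column total) / N = 327 × 314 / 548 = 187.369.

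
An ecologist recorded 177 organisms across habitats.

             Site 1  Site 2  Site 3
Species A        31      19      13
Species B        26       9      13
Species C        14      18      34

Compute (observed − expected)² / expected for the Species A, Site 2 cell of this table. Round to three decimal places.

0.422

Row total (Species A) = 63; column total (Site 2) = 46; N = 177.
Expected count E = 63 × 46 / 177 = 16.3729.
Contribution = (O − E)²/E = (19 − 16.3729)² / 16.3729 = 0.422.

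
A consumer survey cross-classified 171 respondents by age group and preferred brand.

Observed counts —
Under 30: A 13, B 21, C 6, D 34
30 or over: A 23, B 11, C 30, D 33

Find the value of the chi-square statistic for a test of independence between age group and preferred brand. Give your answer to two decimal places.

19.17

Row totals: 74, 97. Column totals: 36, 32, 36, 67. Grand total N = 171.
Expected counts (row total × column total / N):
  Under 30, A: 74×36/171 = 15.579
  Under 30, B: 74×32/171 = 13.848
  Under 30, C: 74×36/171 = 15.579
  Under 30, D: 74×67/171 = 28.994
  30 or over, A: 97×36/171 = 20.421
  30 or over, B: 97×32/171 = 18.152
  30 or over, C: 97×36/171 = 20.421
  30 or over, D: 97×67/171 = 38.006
Contributions (O − E)²/E:
  (13 − 15.579)²/15.579 = 0.4269
  (21 − 13.848)²/13.848 = 3.6938
  (6 − 15.579)²/15.579 = 5.8898
  (34 − 28.994)²/28.994 = 0.8643
  (23 − 20.421)²/20.421 = 0.3257
  (11 − 18.152)²/18.152 = 2.8179
  (30 − 20.421)²/20.421 = 4.4933
  (33 − 38.006)²/38.006 = 0.6594
χ² = 0.4269 + 3.6938 + 5.8898 + 0.8643 + 0.3257 + 2.8179 + 4.4933 + 0.6594 = 19.17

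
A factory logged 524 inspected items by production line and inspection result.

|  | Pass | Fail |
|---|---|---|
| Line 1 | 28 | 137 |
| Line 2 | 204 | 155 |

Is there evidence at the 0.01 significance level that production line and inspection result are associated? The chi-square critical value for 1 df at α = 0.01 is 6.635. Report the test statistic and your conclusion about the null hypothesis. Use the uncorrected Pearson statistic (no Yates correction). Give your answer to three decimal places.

Row totals: 165, 359. Column totals: 232, 292. Grand total N = 524.
Expected counts (row total × column total / N):
  Line 1, Pass: 165×232/524 = 73.0534
  Line 1, Fail: 165×292/524 = 91.9466
  Line 2, Pass: 359×232/524 = 158.9466
  Line 2, Fail: 359×292/524 = 200.0534
Contributions (O − E)²/E:
  (28 − 73.0534)²/73.0534 = 27.7853
  (137 − 91.9466)²/91.9466 = 22.0760
  (204 − 158.9466)²/158.9466 = 12.7704
  (155 − 200.0534)²/200.0534 = 10.1463
χ² = 27.7853 + 22.0760 + 12.7704 + 10.1463 = 72.778
df = (2−1)(2−1) = 1. Since 72.778 > 6.635, reject the null hypothesis of independence at α = 0.01.

72.778; reject H₀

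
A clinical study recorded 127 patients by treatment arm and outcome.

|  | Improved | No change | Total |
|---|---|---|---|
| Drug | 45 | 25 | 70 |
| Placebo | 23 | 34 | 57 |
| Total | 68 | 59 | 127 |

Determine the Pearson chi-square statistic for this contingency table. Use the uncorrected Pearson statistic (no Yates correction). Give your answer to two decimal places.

Grand total N = 127.
Expected counts (row total × column total / N):
  Drug, Improved: 70×68/127 = 37.480
  Drug, No change: 70×59/127 = 32.520
  Placebo, Improved: 57×68/127 = 30.520
  Placebo, No change: 57×59/127 = 26.480
Contributions (O − E)²/E:
  (45 − 37.480)²/37.480 = 1.5088
  (25 − 32.520)²/32.520 = 1.7389
  (23 − 30.520)²/30.520 = 1.8529
  (34 − 26.480)²/26.480 = 2.1356
χ² = 1.5088 + 1.7389 + 1.8529 + 2.1356 = 7.24

7.24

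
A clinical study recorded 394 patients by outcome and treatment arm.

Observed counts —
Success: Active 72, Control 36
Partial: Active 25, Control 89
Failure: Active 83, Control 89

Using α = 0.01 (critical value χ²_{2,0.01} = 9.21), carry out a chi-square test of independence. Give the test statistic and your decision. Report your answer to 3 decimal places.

Row totals: 108, 114, 172. Column totals: 180, 214. Grand total N = 394.
Expected counts (row total × column total / N):
  Success, Active: 108×180/394 = 49.3401
  Success, Control: 108×214/394 = 58.6599
  Partial, Active: 114×180/394 = 52.0812
  Partial, Control: 114×214/394 = 61.9188
  Failure, Active: 172×180/394 = 78.5787
  Failure, Control: 172×214/394 = 93.4213
Contributions (O − E)²/E:
  (72 − 49.3401)²/49.3401 = 10.4068
  (36 − 58.6599)²/58.6599 = 8.7534
  (25 − 52.0812)²/52.0812 = 14.0817
  (89 − 61.9188)²/61.9188 = 11.8444
  (83 − 78.5787)²/78.5787 = 0.2488
  (89 − 93.4213)²/93.4213 = 0.2092
χ² = 10.4068 + 8.7534 + 14.0817 + 11.8444 + 0.2488 + 0.2092 = 45.544
df = (3−1)(2−1) = 2. Since 45.544 > 9.21, reject the null hypothesis of independence at α = 0.01.

45.544; reject H₀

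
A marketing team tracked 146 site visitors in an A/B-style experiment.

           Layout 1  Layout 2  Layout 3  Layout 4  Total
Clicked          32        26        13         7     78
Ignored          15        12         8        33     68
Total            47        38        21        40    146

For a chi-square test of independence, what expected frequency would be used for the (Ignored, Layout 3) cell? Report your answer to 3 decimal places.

9.781

Row total (Ignored) = 68; column total (Layout 3) = 21; grand total N = 146.
Expected count = (row total × column total) / N = 68 × 21 / 146 = 9.781.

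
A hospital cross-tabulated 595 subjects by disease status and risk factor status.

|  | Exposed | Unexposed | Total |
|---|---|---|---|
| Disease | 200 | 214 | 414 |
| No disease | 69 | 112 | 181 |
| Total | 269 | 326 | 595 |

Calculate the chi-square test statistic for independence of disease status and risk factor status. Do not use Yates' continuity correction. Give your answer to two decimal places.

5.28

Grand total N = 595.
Expected counts (row total × column total / N):
  Disease, Exposed: 414×269/595 = 187.170
  Disease, Unexposed: 414×326/595 = 226.830
  No disease, Exposed: 181×269/595 = 81.830
  No disease, Unexposed: 181×326/595 = 99.170
Contributions (O − E)²/E:
  (200 − 187.170)²/187.170 = 0.8795
  (214 − 226.830)²/226.830 = 0.7257
  (69 − 81.830)²/81.830 = 2.0116
  (112 − 99.170)²/99.170 = 1.6599
χ² = 0.8795 + 0.7257 + 2.0116 + 1.6599 = 5.28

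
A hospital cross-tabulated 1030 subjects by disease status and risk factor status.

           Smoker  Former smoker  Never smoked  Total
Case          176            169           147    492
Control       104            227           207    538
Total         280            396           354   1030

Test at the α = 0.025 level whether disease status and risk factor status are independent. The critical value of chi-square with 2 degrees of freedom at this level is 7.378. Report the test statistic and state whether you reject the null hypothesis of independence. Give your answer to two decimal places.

Grand total N = 1030.
Expected counts (row total × column total / N):
  Case, Smoker: 492×280/1030 = 133.748
  Case, Former smoker: 492×396/1030 = 189.157
  Case, Never smoked: 492×354/1030 = 169.095
  Control, Smoker: 538×280/1030 = 146.252
  Control, Former smoker: 538×396/1030 = 206.843
  Control, Never smoked: 538×354/1030 = 184.905
Contributions (O − E)²/E:
  (176 − 133.748)²/133.748 = 13.3477
  (169 − 189.157)²/189.157 = 2.1480
  (147 − 169.095)²/169.095 = 2.8871
  (104 − 146.252)²/146.252 = 12.2065
  (227 − 206.843)²/206.843 = 1.9643
  (207 − 184.905)²/184.905 = 2.6402
χ² = 13.3477 + 2.1480 + 2.8871 + 12.2065 + 1.9643 + 2.6402 = 35.19
df = (2−1)(3−1) = 2. Since 35.19 > 7.378, reject the null hypothesis of independence at α = 0.025.

35.19; reject H₀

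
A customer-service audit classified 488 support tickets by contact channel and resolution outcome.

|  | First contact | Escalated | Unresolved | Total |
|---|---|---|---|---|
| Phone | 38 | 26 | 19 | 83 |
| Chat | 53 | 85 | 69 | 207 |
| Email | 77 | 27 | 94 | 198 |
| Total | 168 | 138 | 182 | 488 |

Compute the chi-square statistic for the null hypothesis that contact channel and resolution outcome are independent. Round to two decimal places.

47.17

Grand total N = 488.
Expected counts (row total × column total / N):
  Phone, First contact: 83×168/488 = 28.574
  Phone, Escalated: 83×138/488 = 23.471
  Phone, Unresolved: 83×182/488 = 30.955
  Chat, First contact: 207×168/488 = 71.262
  Chat, Escalated: 207×138/488 = 58.537
  Chat, Unresolved: 207×182/488 = 77.201
  Email, First contact: 198×168/488 = 68.164
  Email, Escalated: 198×138/488 = 55.992
  Email, Unresolved: 198×182/488 = 73.844
Contributions (O − E)²/E:
  (38 − 28.574)²/28.574 = 3.1095
  (26 − 23.471)²/23.471 = 0.2725
  (19 − 30.955)²/30.955 = 4.6171
  (53 − 71.262)²/71.262 = 4.6799
  (85 − 58.537)²/58.537 = 11.9632
  (69 − 77.201)²/77.201 = 0.8712
  (77 − 68.164)²/68.164 = 1.1454
  (27 − 55.992)²/55.992 = 15.0117
  (94 − 73.844)²/73.844 = 5.5017
χ² = 3.1095 + 0.2725 + 4.6171 + 4.6799 + 11.9632 + 0.8712 + 1.1454 + 15.0117 + 5.5017 = 47.17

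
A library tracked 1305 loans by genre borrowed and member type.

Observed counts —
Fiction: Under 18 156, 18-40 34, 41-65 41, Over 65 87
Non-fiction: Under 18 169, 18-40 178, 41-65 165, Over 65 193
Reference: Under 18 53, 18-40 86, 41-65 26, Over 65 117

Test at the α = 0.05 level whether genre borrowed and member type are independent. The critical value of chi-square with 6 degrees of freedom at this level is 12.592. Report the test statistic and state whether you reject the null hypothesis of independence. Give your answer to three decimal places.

132.963; reject H₀

Row totals: 318, 705, 282. Column totals: 378, 298, 232, 397. Grand total N = 1305.
Expected counts (row total × column total / N):
  Fiction, Under 18: 318×378/1305 = 92.11034
  Fiction, 18-40: 318×298/1305 = 72.61609
  Fiction, 41-65: 318×232/1305 = 56.53333
  Fiction, Over 65: 318×397/1305 = 96.74023
  Non-fiction, Under 18: 705×378/1305 = 204.20690
  Non-fiction, 18-40: 705×298/1305 = 160.98851
  Non-fiction, 41-65: 705×232/1305 = 125.33333
  Non-fiction, Over 65: 705×397/1305 = 214.47126
  Reference, Under 18: 282×378/1305 = 81.68276
  Reference, 18-40: 282×298/1305 = 64.39540
  Reference, 41-65: 282×232/1305 = 50.13333
  Reference, Over 65: 282×397/1305 = 85.78851
Contributions (O − E)²/E:
  (156 − 92.11034)²/92.11034 = 44.3152
  (34 − 72.61609)²/72.61609 = 20.5354
  (41 − 56.53333)²/56.53333 = 4.2680
  (87 − 96.74023)²/96.74023 = 0.9807
  (169 − 204.20690)²/204.20690 = 6.0700
  (178 − 160.98851)²/160.98851 = 1.7976
  (165 − 125.33333)²/125.33333 = 12.5541
  (193 − 214.47126)²/214.47126 = 2.1495
  (53 − 81.68276)²/81.68276 = 10.0719
  (86 − 64.39540)²/64.39540 = 7.2483
  (26 − 50.13333)²/50.13333 = 11.6174
  (117 − 85.78851)²/85.78851 = 11.3553
χ² = 44.3152 + 20.5354 + 4.2680 + 0.9807 + 6.0700 + 1.7976 + 12.5541 + 2.1495 + 10.0719 + 7.2483 + 11.6174 + 11.3553 = 132.963
df = (3−1)(4−1) = 6. Since 132.963 > 12.592, reject the null hypothesis of independence at α = 0.05.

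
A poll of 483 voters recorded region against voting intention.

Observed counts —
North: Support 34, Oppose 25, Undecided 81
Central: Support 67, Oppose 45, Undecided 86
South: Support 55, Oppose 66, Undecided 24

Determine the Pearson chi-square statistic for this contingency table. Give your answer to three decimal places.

Row totals: 140, 198, 145. Column totals: 156, 136, 191. Grand total N = 483.
Expected counts (row total × column total / N):
  North, Support: 140×156/483 = 45.2174
  North, Oppose: 140×136/483 = 39.4203
  North, Undecided: 140×191/483 = 55.3623
  Central, Support: 198×156/483 = 63.9503
  Central, Oppose: 198×136/483 = 55.7516
  Central, Undecided: 198×191/483 = 78.2981
  South, Support: 145×156/483 = 46.8323
  South, Oppose: 145×136/483 = 40.8282
  South, Undecided: 145×191/483 = 57.3395
Contributions (O − E)²/E:
  (34 − 45.2174)²/45.2174 = 2.7828
  (25 − 39.4203)²/39.4203 = 5.2751
  (81 − 55.3623)²/55.3623 = 11.8725
  (67 − 63.9503)²/63.9503 = 0.1454
  (45 − 55.7516)²/55.7516 = 2.0734
  (86 − 78.2981)²/78.2981 = 0.7576
  (55 − 46.8323)²/46.8323 = 1.4245
  (66 − 40.8282)²/40.8282 = 15.5192
  (24 − 57.3395)²/57.3395 = 19.3849
χ² = 2.7828 + 5.2751 + 11.8725 + 0.1454 + 2.0734 + 0.7576 + 1.4245 + 15.5192 + 19.3849 = 59.235

59.235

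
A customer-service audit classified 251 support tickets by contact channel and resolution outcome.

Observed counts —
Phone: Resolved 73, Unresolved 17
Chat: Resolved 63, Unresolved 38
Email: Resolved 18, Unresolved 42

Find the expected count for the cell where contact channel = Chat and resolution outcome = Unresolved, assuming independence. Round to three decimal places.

Row total (Chat) = 101; column total (Unresolved) = 97; grand total N = 251.
Expected count = (row total × column total) / N = 101 × 97 / 251 = 39.032.

39.032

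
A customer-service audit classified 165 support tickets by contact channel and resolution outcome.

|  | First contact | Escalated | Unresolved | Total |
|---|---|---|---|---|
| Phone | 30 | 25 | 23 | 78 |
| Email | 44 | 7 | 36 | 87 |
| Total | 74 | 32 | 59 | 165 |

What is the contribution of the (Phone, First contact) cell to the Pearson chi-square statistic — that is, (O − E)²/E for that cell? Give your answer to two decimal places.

Row total (Phone) = 78; column total (First contact) = 74; N = 165.
Expected count E = 78 × 74 / 165 = 34.982.
Contribution = (O − E)²/E = (30 − 34.982)² / 34.982 = 0.71.

0.71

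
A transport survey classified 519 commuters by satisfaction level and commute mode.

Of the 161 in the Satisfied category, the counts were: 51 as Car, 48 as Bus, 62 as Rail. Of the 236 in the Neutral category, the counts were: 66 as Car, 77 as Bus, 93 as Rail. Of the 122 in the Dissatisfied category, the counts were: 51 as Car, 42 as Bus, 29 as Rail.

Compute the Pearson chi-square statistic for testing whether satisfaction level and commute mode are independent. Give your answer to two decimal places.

Row totals: 161, 236, 122. Column totals: 168, 167, 184. Grand total N = 519.
Expected counts (row total × column total / N):
  Satisfied, Car: 161×168/519 = 52.116
  Satisfied, Bus: 161×167/519 = 51.805
  Satisfied, Rail: 161×184/519 = 57.079
  Neutral, Car: 236×168/519 = 76.393
  Neutral, Bus: 236×167/519 = 75.938
  Neutral, Rail: 236×184/519 = 83.669
  Dissatisfied, Car: 122×168/519 = 39.491
  Dissatisfied, Bus: 122×167/519 = 39.256
  Dissatisfied, Rail: 122×184/519 = 43.252
Contributions (O − E)²/E:
  (51 − 52.116)²/52.116 = 0.0239
  (48 − 51.805)²/51.805 = 0.2795
  (62 − 57.079)²/57.079 = 0.4243
  (66 − 76.393)²/76.393 = 1.4139
  (77 − 75.938)²/75.938 = 0.0149
  (93 − 83.669)²/83.669 = 1.0406
  (51 − 39.491)²/39.491 = 3.3541
  (42 − 39.256)²/39.256 = 0.1918
  (29 − 43.252)²/43.252 = 4.6962
χ² = 0.0239 + 0.2795 + 0.4243 + 1.4139 + 0.0149 + 1.0406 + 3.3541 + 0.1918 + 4.6962 = 11.44

11.44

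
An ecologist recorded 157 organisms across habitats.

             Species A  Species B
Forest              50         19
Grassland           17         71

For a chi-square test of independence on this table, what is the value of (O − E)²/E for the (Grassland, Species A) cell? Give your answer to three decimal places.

Row total (Grassland) = 88; column total (Species A) = 67; N = 157.
Expected count E = 88 × 67 / 157 = 37.5541.
Contribution = (O − E)²/E = (17 − 37.5541)² / 37.5541 = 11.250.

11.250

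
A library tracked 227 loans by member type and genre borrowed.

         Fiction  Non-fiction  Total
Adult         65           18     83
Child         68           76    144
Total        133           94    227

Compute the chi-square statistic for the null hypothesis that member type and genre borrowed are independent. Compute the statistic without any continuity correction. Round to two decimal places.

Grand total N = 227.
Expected counts (row total × column total / N):
  Adult, Fiction: 83×133/227 = 48.630
  Adult, Non-fiction: 83×94/227 = 34.370
  Child, Fiction: 144×133/227 = 84.370
  Child, Non-fiction: 144×94/227 = 59.630
Contributions (O − E)²/E:
  (65 − 48.630)²/48.630 = 5.5105
  (18 − 34.370)²/34.370 = 7.7968
  (68 − 84.370)²/84.370 = 3.1762
  (76 − 59.630)²/59.630 = 4.4940
χ² = 5.5105 + 7.7968 + 3.1762 + 4.4940 = 20.98

20.98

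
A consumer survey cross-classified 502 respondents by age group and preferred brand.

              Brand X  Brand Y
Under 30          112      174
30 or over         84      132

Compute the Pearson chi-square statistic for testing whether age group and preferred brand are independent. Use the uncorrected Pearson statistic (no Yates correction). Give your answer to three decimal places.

Row totals: 286, 216. Column totals: 196, 306. Grand total N = 502.
Expected counts (row total × column total / N):
  Under 30, Brand X: 286×196/502 = 111.6653
  Under 30, Brand Y: 286×306/502 = 174.3347
  30 or over, Brand X: 216×196/502 = 84.3347
  30 or over, Brand Y: 216×306/502 = 131.6653
Contributions (O − E)²/E:
  (112 − 111.6653)²/111.6653 = 0.0010
  (174 − 174.3347)²/174.3347 = 0.0006
  (84 − 84.3347)²/84.3347 = 0.0013
  (132 − 131.6653)²/131.6653 = 0.0009
χ² = 0.0010 + 0.0006 + 0.0013 + 0.0009 = 0.004

0.004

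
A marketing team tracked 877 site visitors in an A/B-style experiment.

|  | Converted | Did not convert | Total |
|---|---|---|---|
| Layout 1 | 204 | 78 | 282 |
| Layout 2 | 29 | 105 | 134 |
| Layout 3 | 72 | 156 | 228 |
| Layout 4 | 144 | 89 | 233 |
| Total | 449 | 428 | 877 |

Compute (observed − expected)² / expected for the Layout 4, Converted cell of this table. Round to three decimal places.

Row total (Layout 4) = 233; column total (Converted) = 449; N = 877.
Expected count E = 233 × 449 / 877 = 119.2896.
Contribution = (O − E)²/E = (144 − 119.2896)² / 119.2896 = 5.119.

5.119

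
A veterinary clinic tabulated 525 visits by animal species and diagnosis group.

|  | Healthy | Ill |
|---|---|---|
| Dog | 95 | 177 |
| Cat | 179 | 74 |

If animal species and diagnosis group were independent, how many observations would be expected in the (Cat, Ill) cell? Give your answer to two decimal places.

Row total (Cat) = 253; column total (Ill) = 251; grand total N = 525.
Expected count = (row total × column total) / N = 253 × 251 / 525 = 120.96.

120.96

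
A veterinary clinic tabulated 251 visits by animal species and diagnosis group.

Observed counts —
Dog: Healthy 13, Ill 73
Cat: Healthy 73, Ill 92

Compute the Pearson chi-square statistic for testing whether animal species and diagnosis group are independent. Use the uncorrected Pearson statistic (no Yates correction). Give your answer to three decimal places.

21.293

Row totals: 86, 165. Column totals: 86, 165. Grand total N = 251.
Expected counts (row total × column total / N):
  Dog, Healthy: 86×86/251 = 29.4661
  Dog, Ill: 86×165/251 = 56.5339
  Cat, Healthy: 165×86/251 = 56.5339
  Cat, Ill: 165×165/251 = 108.4661
Contributions (O − E)²/E:
  (13 − 29.4661)²/29.4661 = 9.2015
  (73 − 56.5339)²/56.5339 = 4.7959
  (73 − 56.5339)²/56.5339 = 4.7959
  (92 − 108.4661)²/108.4661 = 2.4997
χ² = 9.2015 + 4.7959 + 4.7959 + 2.4997 = 21.293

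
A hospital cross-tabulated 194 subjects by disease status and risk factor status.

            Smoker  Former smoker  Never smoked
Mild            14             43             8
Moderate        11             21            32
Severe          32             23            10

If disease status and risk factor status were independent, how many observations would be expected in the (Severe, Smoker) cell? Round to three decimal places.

Row total (Severe) = 65; column total (Smoker) = 57; grand total N = 194.
Expected count = (row total × column total) / N = 65 × 57 / 194 = 19.098.

19.098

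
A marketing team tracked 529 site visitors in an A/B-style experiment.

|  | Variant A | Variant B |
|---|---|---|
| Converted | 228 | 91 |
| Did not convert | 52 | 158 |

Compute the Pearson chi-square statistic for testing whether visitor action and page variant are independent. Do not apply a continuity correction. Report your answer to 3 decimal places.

110.906

Row totals: 319, 210. Column totals: 280, 249. Grand total N = 529.
Expected counts (row total × column total / N):
  Converted, Variant A: 319×280/529 = 168.8469
  Converted, Variant B: 319×249/529 = 150.1531
  Did not convert, Variant A: 210×280/529 = 111.1531
  Did not convert, Variant B: 210×249/529 = 98.8469
Contributions (O − E)²/E:
  (228 − 168.8469)²/168.8469 = 20.7234
  (91 − 150.1531)²/150.1531 = 23.3035
  (52 − 111.1531)²/111.1531 = 31.4799
  (158 − 98.8469)²/98.8469 = 35.3991
χ² = 20.7234 + 23.3035 + 31.4799 + 35.3991 = 110.906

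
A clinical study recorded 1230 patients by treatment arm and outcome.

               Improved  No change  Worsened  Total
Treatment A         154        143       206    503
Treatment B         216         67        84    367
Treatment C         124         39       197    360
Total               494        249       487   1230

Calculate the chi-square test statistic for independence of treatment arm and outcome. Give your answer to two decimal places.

126.30

Grand total N = 1230.
Expected counts (row total × column total / N):
  Treatment A, Improved: 503×494/1230 = 202.018
  Treatment A, No change: 503×249/1230 = 101.827
  Treatment A, Worsened: 503×487/1230 = 199.155
  Treatment B, Improved: 367×494/1230 = 147.397
  Treatment B, No change: 367×249/1230 = 74.295
  Treatment B, Worsened: 367×487/1230 = 145.308
  Treatment C, Improved: 360×494/1230 = 144.585
  Treatment C, No change: 360×249/1230 = 72.878
  Treatment C, Worsened: 360×487/1230 = 142.537
Contributions (O − E)²/E:
  (154 − 202.018)²/202.018 = 11.4135
  (143 − 101.827)²/101.827 = 16.6480
  (206 − 199.155)²/199.155 = 0.2353
  (216 − 147.397)²/147.397 = 31.9299
  (67 − 74.295)²/74.295 = 0.7163
  (84 − 145.308)²/145.308 = 25.8669
  (124 − 144.585)²/144.585 = 2.9307
  (39 − 72.878)²/72.878 = 15.7485
  (197 − 142.537)²/142.537 = 20.8102
χ² = 11.4135 + 16.6480 + 0.2353 + 31.9299 + 0.7163 + 25.8669 + 2.9307 + 15.7485 + 20.8102 = 126.30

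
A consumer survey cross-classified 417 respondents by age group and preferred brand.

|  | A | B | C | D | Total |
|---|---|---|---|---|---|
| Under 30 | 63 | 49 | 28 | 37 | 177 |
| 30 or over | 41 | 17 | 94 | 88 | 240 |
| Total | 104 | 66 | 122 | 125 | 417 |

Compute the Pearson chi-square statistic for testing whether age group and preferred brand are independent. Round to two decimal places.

68.73

Grand total N = 417.
Expected counts (row total × column total / N):
  Under 30, A: 177×104/417 = 44.144
  Under 30, B: 177×66/417 = 28.014
  Under 30, C: 177×122/417 = 51.784
  Under 30, D: 177×125/417 = 53.058
  30 or over, A: 240×104/417 = 59.856
  30 or over, B: 240×66/417 = 37.986
  30 or over, C: 240×122/417 = 70.216
  30 or over, D: 240×125/417 = 71.942
Contributions (O − E)²/E:
  (63 − 44.144)²/44.144 = 8.0543
  (49 − 28.014)²/28.014 = 15.7211
  (28 − 51.784)²/51.784 = 10.9238
  (37 − 53.058)²/53.058 = 4.8600
  (41 − 59.856)²/59.856 = 5.9401
  (17 − 37.986)²/37.986 = 11.5941
  (94 − 70.216)²/70.216 = 8.0563
  (88 − 71.942)²/71.942 = 3.5843
χ² = 8.0543 + 15.7211 + 10.9238 + 4.8600 + 5.9401 + 11.5941 + 8.0563 + 3.5843 = 68.73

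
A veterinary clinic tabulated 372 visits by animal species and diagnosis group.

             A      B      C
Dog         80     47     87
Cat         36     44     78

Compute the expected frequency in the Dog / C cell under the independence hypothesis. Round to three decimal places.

Row total (Dog) = 214; column total (C) = 165; grand total N = 372.
Expected count = (row total × column total) / N = 214 × 165 / 372 = 94.919.

94.919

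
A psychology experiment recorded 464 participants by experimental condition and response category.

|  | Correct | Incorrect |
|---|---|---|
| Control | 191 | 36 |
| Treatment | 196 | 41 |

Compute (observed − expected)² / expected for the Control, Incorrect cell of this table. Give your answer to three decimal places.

0.074

Row total (Control) = 227; column total (Incorrect) = 77; N = 464.
Expected count E = 227 × 77 / 464 = 37.6703.
Contribution = (O − E)²/E = (36 − 37.6703)² / 37.6703 = 0.074.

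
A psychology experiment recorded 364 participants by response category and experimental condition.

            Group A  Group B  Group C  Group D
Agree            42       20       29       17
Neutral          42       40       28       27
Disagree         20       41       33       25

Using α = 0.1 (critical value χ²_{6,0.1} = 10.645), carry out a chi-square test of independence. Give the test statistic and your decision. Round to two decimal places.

17.89; reject H₀

Row totals: 108, 137, 119. Column totals: 104, 101, 90, 69. Grand total N = 364.
Expected counts (row total × column total / N):
  Agree, Group A: 108×104/364 = 30.857
  Agree, Group B: 108×101/364 = 29.967
  Agree, Group C: 108×90/364 = 26.703
  Agree, Group D: 108×69/364 = 20.473
  Neutral, Group A: 137×104/364 = 39.143
  Neutral, Group B: 137×101/364 = 38.014
  Neutral, Group C: 137×90/364 = 33.874
  Neutral, Group D: 137×69/364 = 25.970
  Disagree, Group A: 119×104/364 = 34.000
  Disagree, Group B: 119×101/364 = 33.019
  Disagree, Group C: 119×90/364 = 29.423
  Disagree, Group D: 119×69/364 = 22.558
Contributions (O − E)²/E:
  (42 − 30.857)²/30.857 = 4.0239
  (20 − 29.967)²/29.967 = 3.3150
  (29 − 26.703)²/26.703 = 0.1976
  (17 − 20.473)²/20.473 = 0.5892
  (42 − 39.143)²/39.143 = 0.2085
  (40 − 38.014)²/38.014 = 0.1038
  (28 − 33.874)²/33.874 = 1.0186
  (27 − 25.970)²/25.970 = 0.0409
  (20 − 34.000)²/34.000 = 5.7647
  (41 − 33.019)²/33.019 = 1.9291
  (33 − 29.423)²/29.423 = 0.4349
  (25 − 22.558)²/22.558 = 0.2644
χ² = 4.0239 + 3.3150 + 0.1976 + 0.5892 + 0.2085 + 0.1038 + 1.0186 + 0.0409 + 5.7647 + 1.9291 + 0.4349 + 0.2644 = 17.89
df = (3−1)(4−1) = 6. Since 17.89 > 10.645, reject the null hypothesis of independence at α = 0.1.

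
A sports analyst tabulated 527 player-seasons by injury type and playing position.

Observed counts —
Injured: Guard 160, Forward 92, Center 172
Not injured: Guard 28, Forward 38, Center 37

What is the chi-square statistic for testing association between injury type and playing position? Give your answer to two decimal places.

10.79

Row totals: 424, 103. Column totals: 188, 130, 209. Grand total N = 527.
Expected counts (row total × column total / N):
  Injured, Guard: 424×188/527 = 151.256
  Injured, Forward: 424×130/527 = 104.592
  Injured, Center: 424×209/527 = 168.152
  Not injured, Guard: 103×188/527 = 36.744
  Not injured, Forward: 103×130/527 = 25.408
  Not injured, Center: 103×209/527 = 40.848
Contributions (O − E)²/E:
  (160 − 151.256)²/151.256 = 0.5055
  (92 − 104.592)²/104.592 = 1.5160
  (172 − 168.152)²/168.152 = 0.0881
  (28 − 36.744)²/36.744 = 2.0808
  (38 − 25.408)²/25.408 = 6.2405
  (37 − 40.848)²/40.848 = 0.3625
χ² = 0.5055 + 1.5160 + 0.0881 + 2.0808 + 6.2405 + 0.3625 = 10.79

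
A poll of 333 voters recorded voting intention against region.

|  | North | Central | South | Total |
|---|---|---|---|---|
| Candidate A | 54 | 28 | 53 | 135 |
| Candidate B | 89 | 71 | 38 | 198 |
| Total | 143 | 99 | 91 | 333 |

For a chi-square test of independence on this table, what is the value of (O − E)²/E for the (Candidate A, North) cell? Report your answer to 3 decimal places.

0.272

Row total (Candidate A) = 135; column total (North) = 143; N = 333.
Expected count E = 135 × 143 / 333 = 57.9730.
Contribution = (O − E)²/E = (54 − 57.9730)² / 57.9730 = 0.272.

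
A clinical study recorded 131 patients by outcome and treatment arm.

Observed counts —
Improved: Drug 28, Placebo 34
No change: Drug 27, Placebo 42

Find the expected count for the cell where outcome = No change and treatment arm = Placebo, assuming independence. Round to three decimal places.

40.031

Row total (No change) = 69; column total (Placebo) = 76; grand total N = 131.
Expected count = (row total × column total) / N = 69 × 76 / 131 = 40.031.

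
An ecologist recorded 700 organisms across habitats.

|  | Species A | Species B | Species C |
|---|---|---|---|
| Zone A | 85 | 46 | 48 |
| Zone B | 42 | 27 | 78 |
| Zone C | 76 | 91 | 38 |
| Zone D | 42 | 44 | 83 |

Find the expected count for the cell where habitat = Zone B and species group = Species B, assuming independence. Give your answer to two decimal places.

43.68

Row total (Zone B) = 147; column total (Species B) = 208; grand total N = 700.
Expected count = (row total × column total) / N = 147 × 208 / 700 = 43.68.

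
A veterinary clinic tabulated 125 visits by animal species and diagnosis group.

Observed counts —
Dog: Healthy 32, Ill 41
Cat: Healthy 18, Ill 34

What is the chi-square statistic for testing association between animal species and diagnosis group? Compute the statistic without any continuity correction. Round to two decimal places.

Row totals: 73, 52. Column totals: 50, 75. Grand total N = 125.
Expected counts (row total × column total / N):
  Dog, Healthy: 73×50/125 = 29.200
  Dog, Ill: 73×75/125 = 43.800
  Cat, Healthy: 52×50/125 = 20.800
  Cat, Ill: 52×75/125 = 31.200
Contributions (O − E)²/E:
  (32 − 29.200)²/29.200 = 0.2685
  (41 − 43.800)²/43.800 = 0.1790
  (18 − 20.800)²/20.800 = 0.3769
  (34 − 31.200)²/31.200 = 0.2513
χ² = 0.2685 + 0.1790 + 0.3769 + 0.2513 = 1.08

1.08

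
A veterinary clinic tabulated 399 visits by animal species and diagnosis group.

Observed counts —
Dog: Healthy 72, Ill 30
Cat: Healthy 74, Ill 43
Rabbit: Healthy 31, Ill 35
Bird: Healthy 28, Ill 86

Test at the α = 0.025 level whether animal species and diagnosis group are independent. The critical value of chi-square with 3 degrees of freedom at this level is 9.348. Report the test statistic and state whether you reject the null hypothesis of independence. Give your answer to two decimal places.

Row totals: 102, 117, 66, 114. Column totals: 205, 194. Grand total N = 399.
Expected counts (row total × column total / N):
  Dog, Healthy: 102×205/399 = 52.406
  Dog, Ill: 102×194/399 = 49.594
  Cat, Healthy: 117×205/399 = 60.113
  Cat, Ill: 117×194/399 = 56.887
  Rabbit, Healthy: 66×205/399 = 33.910
  Rabbit, Ill: 66×194/399 = 32.090
  Bird, Healthy: 114×205/399 = 58.571
  Bird, Ill: 114×194/399 = 55.429
Contributions (O − E)²/E:
  (72 − 52.406)²/52.406 = 7.3260
  (30 − 49.594)²/49.594 = 7.7414
  (74 − 60.113)²/60.113 = 3.2081
  (43 − 56.887)²/56.887 = 3.3900
  (31 − 33.910)²/33.910 = 0.2497
  (35 − 32.090)²/32.090 = 0.2639
  (28 − 58.571)²/58.571 = 15.9565
  (86 − 55.429)²/55.429 = 16.8610
χ² = 7.3260 + 7.7414 + 3.2081 + 3.3900 + 0.2497 + 0.2639 + 15.9565 + 16.8610 = 55.00
df = (4−1)(2−1) = 3. Since 55.00 > 9.348, reject the null hypothesis of independence at α = 0.025.

55.00; reject H₀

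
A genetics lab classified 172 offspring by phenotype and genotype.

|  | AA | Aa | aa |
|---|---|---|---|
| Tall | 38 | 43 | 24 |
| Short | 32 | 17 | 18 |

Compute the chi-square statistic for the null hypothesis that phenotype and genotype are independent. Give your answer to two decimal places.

Row totals: 105, 67. Column totals: 70, 60, 42. Grand total N = 172.
Expected counts (row total × column total / N):
  Tall, AA: 105×70/172 = 42.733
  Tall, Aa: 105×60/172 = 36.628
  Tall, aa: 105×42/172 = 25.640
  Short, AA: 67×70/172 = 27.267
  Short, Aa: 67×60/172 = 23.372
  Short, aa: 67×42/172 = 16.360
Contributions (O − E)²/E:
  (38 − 42.733)²/42.733 = 0.5242
  (43 − 36.628)²/36.628 = 1.1085
  (24 − 25.640)²/25.640 = 0.1049
  (32 − 27.267)²/27.267 = 0.8216
  (17 − 23.372)²/23.372 = 1.7372
  (18 − 16.360)²/16.360 = 0.1644
χ² = 0.5242 + 1.1085 + 0.1049 + 0.8216 + 1.7372 + 0.1644 = 4.46

4.46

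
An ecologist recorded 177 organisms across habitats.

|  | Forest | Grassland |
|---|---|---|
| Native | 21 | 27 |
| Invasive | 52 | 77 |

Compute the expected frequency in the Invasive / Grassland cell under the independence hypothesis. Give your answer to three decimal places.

75.797

Row total (Invasive) = 129; column total (Grassland) = 104; grand total N = 177.
Expected count = (row total × column total) / N = 129 × 104 / 177 = 75.797.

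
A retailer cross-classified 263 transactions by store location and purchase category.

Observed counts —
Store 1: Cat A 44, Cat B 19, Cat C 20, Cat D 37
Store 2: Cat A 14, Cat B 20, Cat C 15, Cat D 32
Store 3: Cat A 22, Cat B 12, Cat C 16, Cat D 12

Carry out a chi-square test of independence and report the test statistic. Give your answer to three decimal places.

15.051

Row totals: 120, 81, 62. Column totals: 80, 51, 51, 81. Grand total N = 263.
Expected counts (row total × column total / N):
  Store 1, Cat A: 120×80/263 = 36.5019
  Store 1, Cat B: 120×51/263 = 23.2700
  Store 1, Cat C: 120×51/263 = 23.2700
  Store 1, Cat D: 120×81/263 = 36.9582
  Store 2, Cat A: 81×80/263 = 24.6388
  Store 2, Cat B: 81×51/263 = 15.7072
  Store 2, Cat C: 81×51/263 = 15.7072
  Store 2, Cat D: 81×81/263 = 24.9468
  Store 3, Cat A: 62×80/263 = 18.8593
  Store 3, Cat B: 62×51/263 = 12.0228
  Store 3, Cat C: 62×51/263 = 12.0228
  Store 3, Cat D: 62×81/263 = 19.0951
Contributions (O − E)²/E:
  (44 − 36.5019)²/36.5019 = 1.5402
  (19 − 23.2700)²/23.2700 = 0.7835
  (20 − 23.2700)²/23.2700 = 0.4595
  (37 − 36.9582)²/36.9582 = 0.0000
  (14 − 24.6388)²/24.6388 = 4.5937
  (20 − 15.7072)²/15.7072 = 1.1732
  (15 − 15.7072)²/15.7072 = 0.0318
  (32 − 24.9468)²/24.9468 = 1.9941
  (22 − 18.8593)²/18.8593 = 0.5230
  (12 − 12.0228)²/12.0228 = 0.0000
  (16 − 12.0228)²/12.0228 = 1.3157
  (12 − 19.0951)²/19.0951 = 2.6363
χ² = 1.5402 + 0.7835 + 0.4595 + 0.0000 + 4.5937 + 1.1732 + 0.0318 + 1.9941 + 0.5230 + 0.0000 + 1.3157 + 2.6363 = 15.051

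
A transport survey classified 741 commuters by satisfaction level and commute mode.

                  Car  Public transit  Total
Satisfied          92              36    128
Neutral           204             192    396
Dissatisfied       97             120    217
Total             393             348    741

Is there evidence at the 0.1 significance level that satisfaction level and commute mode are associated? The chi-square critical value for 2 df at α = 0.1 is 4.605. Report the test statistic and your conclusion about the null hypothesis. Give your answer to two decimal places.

Grand total N = 741.
Expected counts (row total × column total / N):
  Satisfied, Car: 128×393/741 = 67.8866
  Satisfied, Public transit: 128×348/741 = 60.1134
  Neutral, Car: 396×393/741 = 210.0243
  Neutral, Public transit: 396×348/741 = 185.9757
  Dissatisfied, Car: 217×393/741 = 115.0891
  Dissatisfied, Public transit: 217×348/741 = 101.9109
Contributions (O − E)²/E:
  (92 − 67.8866)²/67.8866 = 8.5651
  (36 − 60.1134)²/60.1134 = 9.6727
  (204 − 210.0243)²/210.0243 = 0.1728
  (192 − 185.9757)²/185.9757 = 0.1951
  (97 − 115.0891)²/115.0891 = 2.8431
  (120 − 101.9109)²/101.9109 = 3.2108
χ² = 8.5651 + 9.6727 + 0.1728 + 0.1951 + 2.8431 + 3.2108 = 24.66
df = (3−1)(2−1) = 2. Since 24.66 > 4.605, reject the null hypothesis of independence at α = 0.1.

24.66; reject H₀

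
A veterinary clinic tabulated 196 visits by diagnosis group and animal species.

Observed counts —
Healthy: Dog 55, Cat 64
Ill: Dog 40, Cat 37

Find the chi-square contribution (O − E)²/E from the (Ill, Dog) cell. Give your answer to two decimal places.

Row total (Ill) = 77; column total (Dog) = 95; N = 196.
Expected count E = 77 × 95 / 196 = 37.321.
Contribution = (O − E)²/E = (40 − 37.321)² / 37.321 = 0.19.

0.19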